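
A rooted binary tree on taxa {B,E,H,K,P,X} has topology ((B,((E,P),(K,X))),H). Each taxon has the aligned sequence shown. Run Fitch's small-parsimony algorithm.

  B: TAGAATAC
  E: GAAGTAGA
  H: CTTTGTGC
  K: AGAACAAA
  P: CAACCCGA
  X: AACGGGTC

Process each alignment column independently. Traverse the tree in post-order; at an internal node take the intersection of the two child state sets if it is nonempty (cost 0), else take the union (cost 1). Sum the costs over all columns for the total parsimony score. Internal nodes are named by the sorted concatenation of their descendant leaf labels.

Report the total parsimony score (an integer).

site 0, node EP: E={G} ∪ P={C} → {C,G} (+1)
site 0, node KX: K={A} ∩ X={A} → {A} (+0)
site 0, node EKPX: EP={C,G} ∪ KX={A} → {A,C,G} (+1)
site 0, node BEKPX: B={T} ∪ EKPX={A,C,G} → {A,C,G,T} (+1)
site 0, node BEHKPX: BEKPX={A,C,G,T} ∩ H={C} → {C} (+0)
site 1, node EP: E={A} ∩ P={A} → {A} (+0)
site 1, node KX: K={G} ∪ X={A} → {A,G} (+1)
site 1, node EKPX: EP={A} ∩ KX={A,G} → {A} (+0)
site 1, node BEKPX: B={A} ∩ EKPX={A} → {A} (+0)
site 1, node BEHKPX: BEKPX={A} ∪ H={T} → {A,T} (+1)
site 2, node EP: E={A} ∩ P={A} → {A} (+0)
site 2, node KX: K={A} ∪ X={C} → {A,C} (+1)
site 2, node EKPX: EP={A} ∩ KX={A,C} → {A} (+0)
site 2, node BEKPX: B={G} ∪ EKPX={A} → {A,G} (+1)
site 2, node BEHKPX: BEKPX={A,G} ∪ H={T} → {A,G,T} (+1)
site 3, node EP: E={G} ∪ P={C} → {C,G} (+1)
site 3, node KX: K={A} ∪ X={G} → {A,G} (+1)
site 3, node EKPX: EP={C,G} ∩ KX={A,G} → {G} (+0)
site 3, node BEKPX: B={A} ∪ EKPX={G} → {A,G} (+1)
site 3, node BEHKPX: BEKPX={A,G} ∪ H={T} → {A,G,T} (+1)
site 4, node EP: E={T} ∪ P={C} → {C,T} (+1)
site 4, node KX: K={C} ∪ X={G} → {C,G} (+1)
site 4, node EKPX: EP={C,T} ∩ KX={C,G} → {C} (+0)
site 4, node BEKPX: B={A} ∪ EKPX={C} → {A,C} (+1)
site 4, node BEHKPX: BEKPX={A,C} ∪ H={G} → {A,C,G} (+1)
site 5, node EP: E={A} ∪ P={C} → {A,C} (+1)
site 5, node KX: K={A} ∪ X={G} → {A,G} (+1)
site 5, node EKPX: EP={A,C} ∩ KX={A,G} → {A} (+0)
site 5, node BEKPX: B={T} ∪ EKPX={A} → {A,T} (+1)
site 5, node BEHKPX: BEKPX={A,T} ∩ H={T} → {T} (+0)
site 6, node EP: E={G} ∩ P={G} → {G} (+0)
site 6, node KX: K={A} ∪ X={T} → {A,T} (+1)
site 6, node EKPX: EP={G} ∪ KX={A,T} → {A,G,T} (+1)
site 6, node BEKPX: B={A} ∩ EKPX={A,G,T} → {A} (+0)
site 6, node BEHKPX: BEKPX={A} ∪ H={G} → {A,G} (+1)
site 7, node EP: E={A} ∩ P={A} → {A} (+0)
site 7, node KX: K={A} ∪ X={C} → {A,C} (+1)
site 7, node EKPX: EP={A} ∩ KX={A,C} → {A} (+0)
site 7, node BEKPX: B={C} ∪ EKPX={A} → {A,C} (+1)
site 7, node BEHKPX: BEKPX={A,C} ∩ H={C} → {C} (+0)
per-site changes: [3, 2, 3, 4, 4, 3, 3, 2]; total = 24

24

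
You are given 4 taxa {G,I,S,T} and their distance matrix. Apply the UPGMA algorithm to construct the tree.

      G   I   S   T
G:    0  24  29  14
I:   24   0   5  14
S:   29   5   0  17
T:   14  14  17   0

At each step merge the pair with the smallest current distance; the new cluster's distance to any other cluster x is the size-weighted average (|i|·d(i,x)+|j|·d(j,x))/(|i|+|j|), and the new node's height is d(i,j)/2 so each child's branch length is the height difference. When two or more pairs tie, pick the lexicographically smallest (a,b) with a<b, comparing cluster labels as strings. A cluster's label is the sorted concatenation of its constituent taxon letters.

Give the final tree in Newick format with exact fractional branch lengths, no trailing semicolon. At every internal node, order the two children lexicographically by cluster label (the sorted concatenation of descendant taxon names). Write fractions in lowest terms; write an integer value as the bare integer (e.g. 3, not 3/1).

((G:7,T:7):7/2,(I:5/2,S:5/2):8)

1. join I+S (d=5) ⇒ IS; edges |I|=5/2, |S|=5/2
  updated: d(G,IS)=53/2, d(IS,T)=31/2
2. join G+T (d=14) ⇒ GT; edges |G|=7, |T|=7
  updated: d(GT,IS)=21
3. join GT+IS (d=21) ⇒ GIST; edges |GT|=7/2, |IS|=8
final tree: ((G:7,T:7):7/2,(I:5/2,S:5/2):8)
total length: 61/2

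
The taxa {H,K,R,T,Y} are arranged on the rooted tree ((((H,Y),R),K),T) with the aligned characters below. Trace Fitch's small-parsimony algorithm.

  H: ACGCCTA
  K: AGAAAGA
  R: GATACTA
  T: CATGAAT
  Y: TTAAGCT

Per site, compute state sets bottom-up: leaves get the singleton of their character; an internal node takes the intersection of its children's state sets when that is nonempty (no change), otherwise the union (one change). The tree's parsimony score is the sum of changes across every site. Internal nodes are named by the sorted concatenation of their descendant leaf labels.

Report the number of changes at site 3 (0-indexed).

2

site 0, node HY: H={A} ∪ Y={T} → {A,T} (+1)
site 0, node HRY: HY={A,T} ∪ R={G} → {A,G,T} (+1)
site 0, node HKRY: HRY={A,G,T} ∩ K={A} → {A} (+0)
site 0, node HKRTY: HKRY={A} ∪ T={C} → {A,C} (+1)
site 1, node HY: H={C} ∪ Y={T} → {C,T} (+1)
site 1, node HRY: HY={C,T} ∪ R={A} → {A,C,T} (+1)
site 1, node HKRY: HRY={A,C,T} ∪ K={G} → {A,C,G,T} (+1)
site 1, node HKRTY: HKRY={A,C,G,T} ∩ T={A} → {A} (+0)
site 2, node HY: H={G} ∪ Y={A} → {A,G} (+1)
site 2, node HRY: HY={A,G} ∪ R={T} → {A,G,T} (+1)
site 2, node HKRY: HRY={A,G,T} ∩ K={A} → {A} (+0)
site 2, node HKRTY: HKRY={A} ∪ T={T} → {A,T} (+1)
site 3, node HY: H={C} ∪ Y={A} → {A,C} (+1)
site 3, node HRY: HY={A,C} ∩ R={A} → {A} (+0)
site 3, node HKRY: HRY={A} ∩ K={A} → {A} (+0)
site 3, node HKRTY: HKRY={A} ∪ T={G} → {A,G} (+1)
site 4, node HY: H={C} ∪ Y={G} → {C,G} (+1)
site 4, node HRY: HY={C,G} ∩ R={C} → {C} (+0)
site 4, node HKRY: HRY={C} ∪ K={A} → {A,C} (+1)
site 4, node HKRTY: HKRY={A,C} ∩ T={A} → {A} (+0)
site 5, node HY: H={T} ∪ Y={C} → {C,T} (+1)
site 5, node HRY: HY={C,T} ∩ R={T} → {T} (+0)
site 5, node HKRY: HRY={T} ∪ K={G} → {G,T} (+1)
site 5, node HKRTY: HKRY={G,T} ∪ T={A} → {A,G,T} (+1)
site 6, node HY: H={A} ∪ Y={T} → {A,T} (+1)
site 6, node HRY: HY={A,T} ∩ R={A} → {A} (+0)
site 6, node HKRY: HRY={A} ∩ K={A} → {A} (+0)
site 6, node HKRTY: HKRY={A} ∪ T={T} → {A,T} (+1)
per-site changes: [3, 3, 3, 2, 2, 3, 2]; total = 18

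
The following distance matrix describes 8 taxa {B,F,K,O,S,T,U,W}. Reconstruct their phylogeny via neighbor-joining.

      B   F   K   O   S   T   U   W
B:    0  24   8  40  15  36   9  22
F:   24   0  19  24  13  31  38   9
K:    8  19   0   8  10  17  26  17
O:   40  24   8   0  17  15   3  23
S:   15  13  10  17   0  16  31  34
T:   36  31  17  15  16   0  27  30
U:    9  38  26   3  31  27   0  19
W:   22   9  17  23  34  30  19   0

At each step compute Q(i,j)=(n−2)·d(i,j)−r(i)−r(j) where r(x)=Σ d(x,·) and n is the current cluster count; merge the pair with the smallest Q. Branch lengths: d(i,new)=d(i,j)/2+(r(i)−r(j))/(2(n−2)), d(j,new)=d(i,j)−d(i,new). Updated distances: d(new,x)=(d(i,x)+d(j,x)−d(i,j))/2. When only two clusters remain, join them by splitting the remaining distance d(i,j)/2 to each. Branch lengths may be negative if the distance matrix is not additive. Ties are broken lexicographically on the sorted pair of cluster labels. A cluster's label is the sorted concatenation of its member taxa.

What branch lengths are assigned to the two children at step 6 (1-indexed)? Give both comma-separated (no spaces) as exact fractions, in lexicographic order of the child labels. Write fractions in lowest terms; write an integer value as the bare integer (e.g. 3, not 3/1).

55/32,111/32

1. join O+U (d=3, Q=-265) ⇒ OU; edges |O|=-5/12, |U|=41/12
  updated: d(B,OU)=23, d(F,OU)=59/2, d(K,OU)=31/2, d(OU,S)=45/2, d(OU,T)=39/2, d(OU,W)=39/2
2. join F+W (d=9, Q=-212) ⇒ FW; edges |F|=39/10, |W|=51/10
  updated: d(B,FW)=37/2, d(FW,K)=27/2, d(FW,OU)=20, d(FW,S)=19, d(FW,T)=26
3. join OU+T (d=39/2, Q=-137) ⇒ OTU; edges |OU|=8, |T|=23/2
  updated: d(B,OTU)=79/4, d(FW,OTU)=53/4, d(K,OTU)=13/2, d(OTU,S)=19/2
4. join B+K (d=8, Q=-301/4) ⇒ BK; edges |B|=63/8, |K|=1/8
  updated: d(BK,FW)=12, d(BK,OTU)=73/8, d(BK,S)=17/2
5. join BK+FW (d=12, Q=-399/8) ⇒ BFKW; edges |BK|=75/32, |FW|=309/32
  updated: d(BFKW,OTU)=83/16, d(BFKW,S)=31/4
6. join BFKW+OTU (d=83/16, Q=-359/16) ⇒ BFKOTUW; edges |BFKW|=55/32, |OTU|=111/32
  updated: d(BFKOTUW,S)=193/32
7. join BFKOTUW+S (d=193/32) ⇒ BFKOSTUW; edges |BFKOTUW|=193/64, |S|=193/64
final tree: ((((B:63/8,K:1/8):75/32,(F:39/10,W:51/10):309/32):55/32,((O:-5/12,U:41/12):8,T:23/2):111/32):193/64,S:193/64)
total length: 2007/32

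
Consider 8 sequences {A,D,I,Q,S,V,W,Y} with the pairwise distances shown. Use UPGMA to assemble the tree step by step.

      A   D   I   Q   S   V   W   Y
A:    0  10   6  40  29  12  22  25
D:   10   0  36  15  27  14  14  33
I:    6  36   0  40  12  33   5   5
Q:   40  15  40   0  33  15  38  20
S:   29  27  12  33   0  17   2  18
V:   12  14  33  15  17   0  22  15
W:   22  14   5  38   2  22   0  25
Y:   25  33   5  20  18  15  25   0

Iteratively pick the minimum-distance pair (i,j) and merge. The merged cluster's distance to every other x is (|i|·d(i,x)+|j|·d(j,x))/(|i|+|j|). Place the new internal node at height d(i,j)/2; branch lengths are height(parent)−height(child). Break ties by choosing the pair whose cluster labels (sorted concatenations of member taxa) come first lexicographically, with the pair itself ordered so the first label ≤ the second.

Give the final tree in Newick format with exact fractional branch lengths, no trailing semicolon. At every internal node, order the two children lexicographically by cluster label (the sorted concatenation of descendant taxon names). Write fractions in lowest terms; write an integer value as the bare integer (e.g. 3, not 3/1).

step 1: merge (S,W) at d=2; branch lengths S→1, W→1; new cluster SW
  updated: d(A,SW)=51/2, d(D,SW)=41/2, d(I,SW)=17/2, d(Q,SW)=71/2, d(SW,V)=39/2, d(SW,Y)=43/2
step 2: merge (I,Y) at d=5; branch lengths I→5/2, Y→5/2; new cluster IY
  updated: d(A,IY)=31/2, d(D,IY)=69/2, d(IY,Q)=30, d(IY,SW)=15, d(IY,V)=24
step 3: merge (A,D) at d=10; branch lengths A→5, D→5; new cluster AD
  updated: d(AD,IY)=25, d(AD,Q)=55/2, d(AD,SW)=23, d(AD,V)=13
step 4: merge (AD,V) at d=13; branch lengths AD→3/2, V→13/2; new cluster ADV
  updated: d(ADV,IY)=74/3, d(ADV,Q)=70/3, d(ADV,SW)=131/6
step 5: merge (IY,SW) at d=15; branch lengths IY→5, SW→13/2; new cluster ISWY
  updated: d(ADV,ISWY)=93/4, d(ISWY,Q)=131/4
step 6: merge (ADV,ISWY) at d=93/4; branch lengths ADV→41/8, ISWY→33/8; new cluster ADISVWY
  updated: d(ADISVWY,Q)=201/7
step 7: merge (ADISVWY,Q) at d=201/7; branch lengths ADISVWY→153/56, Q→201/14; new cluster ADIQSVWY
final tree: ((((A:5,D:5):3/2,V:13/2):41/8,((I:5/2,Y:5/2):5,(S:1,W:1):13/2):33/8):153/56,Q:201/14)
total length: 3519/56

((((A:5,D:5):3/2,V:13/2):41/8,((I:5/2,Y:5/2):5,(S:1,W:1):13/2):33/8):153/56,Q:201/14)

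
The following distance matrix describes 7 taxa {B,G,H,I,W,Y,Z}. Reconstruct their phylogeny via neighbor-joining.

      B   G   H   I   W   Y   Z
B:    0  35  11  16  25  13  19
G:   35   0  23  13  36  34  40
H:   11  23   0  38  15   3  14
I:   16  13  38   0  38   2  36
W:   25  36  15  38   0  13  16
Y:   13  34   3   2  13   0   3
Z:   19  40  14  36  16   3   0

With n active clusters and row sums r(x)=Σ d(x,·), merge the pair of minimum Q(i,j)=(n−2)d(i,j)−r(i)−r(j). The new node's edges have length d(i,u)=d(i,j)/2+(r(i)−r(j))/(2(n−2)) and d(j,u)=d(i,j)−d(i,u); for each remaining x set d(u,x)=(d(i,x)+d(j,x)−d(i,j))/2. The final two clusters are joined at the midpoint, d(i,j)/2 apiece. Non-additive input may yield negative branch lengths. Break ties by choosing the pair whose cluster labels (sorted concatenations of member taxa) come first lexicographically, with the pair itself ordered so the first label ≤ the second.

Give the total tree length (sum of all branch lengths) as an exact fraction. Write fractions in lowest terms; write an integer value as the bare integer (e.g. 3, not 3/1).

step 1: merge (G,I) at d=13, Q=-259; branch lengths G→103/10, I→27/10; new cluster GI
  updated: d(B,GI)=19, d(GI,H)=24, d(GI,W)=61/2, d(GI,Y)=23/2, d(GI,Z)=63/2
step 2: merge (B,GI) at d=19, Q=-255/2; branch lengths B→93/16, GI→211/16; new cluster BGI
  updated: d(BGI,H)=8, d(BGI,W)=73/4, d(BGI,Y)=11/4, d(BGI,Z)=63/4
step 3: merge (W,Z) at d=16, Q=-63; branch lengths W→41/4, Z→23/4; new cluster WZ
  updated: d(BGI,WZ)=9, d(H,WZ)=13/2, d(WZ,Y)=0
step 4: merge (BGI,H) at d=8, Q=-85/4; branch lengths BGI→73/16, H→55/16; new cluster BGHI
  updated: d(BGHI,WZ)=15/4, d(BGHI,Y)=-9/8
step 5: merge (BGHI,WZ) at d=15/4, Q=-21/8; branch lengths BGHI→21/16, WZ→39/16; new cluster BGHIWZ
  updated: d(BGHIWZ,Y)=-39/16
step 6: merge (BGHIWZ,Y) at d=-39/16; branch lengths BGHIWZ→-39/32, Y→-39/32; new cluster BGHIWYZ
final tree: ((((B:93/16,(G:103/10,I:27/10):211/16):73/16,H:55/16):21/16,(W:41/4,Z:23/4):39/16):-39/32,Y:-39/32)
total length: 917/16

917/16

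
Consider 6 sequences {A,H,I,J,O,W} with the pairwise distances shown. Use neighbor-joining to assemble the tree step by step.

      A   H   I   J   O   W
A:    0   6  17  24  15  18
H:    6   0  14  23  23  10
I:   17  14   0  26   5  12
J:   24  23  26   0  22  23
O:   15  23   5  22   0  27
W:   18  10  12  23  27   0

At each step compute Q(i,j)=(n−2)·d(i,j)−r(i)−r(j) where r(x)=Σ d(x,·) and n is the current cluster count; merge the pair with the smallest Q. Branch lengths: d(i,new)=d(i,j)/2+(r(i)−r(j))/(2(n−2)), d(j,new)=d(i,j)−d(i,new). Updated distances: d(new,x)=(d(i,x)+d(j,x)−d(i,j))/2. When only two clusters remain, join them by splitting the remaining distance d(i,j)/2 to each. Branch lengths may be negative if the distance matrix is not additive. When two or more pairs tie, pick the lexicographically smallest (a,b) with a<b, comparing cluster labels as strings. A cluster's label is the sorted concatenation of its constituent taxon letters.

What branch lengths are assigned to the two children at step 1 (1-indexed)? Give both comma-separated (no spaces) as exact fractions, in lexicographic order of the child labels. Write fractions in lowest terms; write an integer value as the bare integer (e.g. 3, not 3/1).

1. join I+O (d=5, Q=-146) ⇒ IO; edges |I|=1/4, |O|=19/4
  updated: d(A,IO)=27/2, d(H,IO)=16, d(IO,J)=43/2, d(IO,W)=17
2. join A+H (d=6, Q=-197/2) ⇒ AH; edges |A|=49/12, |H|=23/12
  updated: d(AH,IO)=47/4, d(AH,J)=41/2, d(AH,W)=11
3. join AH+W (d=11, Q=-289/4) ⇒ AHW; edges |AH|=57/16, |W|=119/16
  updated: d(AHW,IO)=71/8, d(AHW,J)=65/4
4. join AHW+IO (d=71/8, Q=-373/8) ⇒ AHIOW; edges |AHW|=29/16, |IO|=113/16
  updated: d(AHIOW,J)=231/16
5. join AHIOW+J (d=231/16) ⇒ AHIJOW; edges |AHIOW|=231/32, |J|=231/32
final tree: ((((A:49/12,H:23/12):57/16,W:119/16):29/16,(I:1/4,O:19/4):113/16):231/32,J:231/32)
total length: 725/16

1/4,19/4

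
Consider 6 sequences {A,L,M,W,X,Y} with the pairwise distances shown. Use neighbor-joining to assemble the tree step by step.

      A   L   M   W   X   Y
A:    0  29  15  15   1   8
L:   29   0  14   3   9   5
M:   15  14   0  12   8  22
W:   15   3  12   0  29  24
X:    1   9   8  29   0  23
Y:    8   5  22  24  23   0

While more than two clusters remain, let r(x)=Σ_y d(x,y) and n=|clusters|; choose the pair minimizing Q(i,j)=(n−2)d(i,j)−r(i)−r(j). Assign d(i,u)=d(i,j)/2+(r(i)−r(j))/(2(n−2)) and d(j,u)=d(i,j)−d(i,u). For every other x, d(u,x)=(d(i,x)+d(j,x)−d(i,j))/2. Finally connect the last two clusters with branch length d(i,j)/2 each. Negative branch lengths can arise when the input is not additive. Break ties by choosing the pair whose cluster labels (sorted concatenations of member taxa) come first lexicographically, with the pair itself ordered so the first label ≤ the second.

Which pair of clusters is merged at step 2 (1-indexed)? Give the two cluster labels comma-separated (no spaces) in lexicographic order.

1. join A+X (d=1, Q=-134) ⇒ AX; edges |A|=1/4, |X|=3/4
  updated: d(AX,L)=37/2, d(AX,M)=11, d(AX,W)=43/2, d(AX,Y)=15
2. join AX+M (d=11, Q=-92) ⇒ AMX; edges |AX|=20/3, |M|=13/3
  updated: d(AMX,L)=43/4, d(AMX,W)=45/4, d(AMX,Y)=13
3. join AMX+Y (d=13, Q=-51) ⇒ AMXY; edges |AMX|=19/4, |Y|=33/4
  updated: d(AMXY,L)=11/8, d(AMXY,W)=89/8
4. join AMXY+L (d=11/8, Q=-31/2) ⇒ ALMXY; edges |AMXY|=19/4, |L|=-27/8
  updated: d(ALMXY,W)=51/8
5. join ALMXY+W (d=51/8) ⇒ ALMWXY; edges |ALMXY|=51/16, |W|=51/16
final tree: (((((A:1/4,X:3/4):20/3,M:13/3):19/4,Y:33/4):19/4,L:-27/8):51/16,W:51/16)
total length: 131/4

AX,M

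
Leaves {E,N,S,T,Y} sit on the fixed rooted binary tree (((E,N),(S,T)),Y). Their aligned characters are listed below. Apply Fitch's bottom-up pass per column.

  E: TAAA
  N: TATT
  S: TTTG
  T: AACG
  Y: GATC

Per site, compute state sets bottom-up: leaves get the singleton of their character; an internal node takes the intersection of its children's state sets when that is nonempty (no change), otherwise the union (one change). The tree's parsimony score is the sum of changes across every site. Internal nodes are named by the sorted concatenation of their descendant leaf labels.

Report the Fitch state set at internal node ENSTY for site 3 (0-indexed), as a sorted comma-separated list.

A,C,G,T

[col 0] EN: children E:{T}, N:{T} ∩→ {T}; cost 0
[col 0] ST: children S:{T}, T:{A} ∪→ {A,T}; cost 1
[col 0] ENST: children EN:{T}, ST:{A,T} ∩→ {T}; cost 0
[col 0] ENSTY: children ENST:{T}, Y:{G} ∪→ {G,T}; cost 1
[col 1] EN: children E:{A}, N:{A} ∩→ {A}; cost 0
[col 1] ST: children S:{T}, T:{A} ∪→ {A,T}; cost 1
[col 1] ENST: children EN:{A}, ST:{A,T} ∩→ {A}; cost 0
[col 1] ENSTY: children ENST:{A}, Y:{A} ∩→ {A}; cost 0
[col 2] EN: children E:{A}, N:{T} ∪→ {A,T}; cost 1
[col 2] ST: children S:{T}, T:{C} ∪→ {C,T}; cost 1
[col 2] ENST: children EN:{A,T}, ST:{C,T} ∩→ {T}; cost 0
[col 2] ENSTY: children ENST:{T}, Y:{T} ∩→ {T}; cost 0
[col 3] EN: children E:{A}, N:{T} ∪→ {A,T}; cost 1
[col 3] ST: children S:{G}, T:{G} ∩→ {G}; cost 0
[col 3] ENST: children EN:{A,T}, ST:{G} ∪→ {A,G,T}; cost 1
[col 3] ENSTY: children ENST:{A,G,T}, Y:{C} ∪→ {A,C,G,T}; cost 1
per-site changes: [2, 1, 2, 3]; total = 8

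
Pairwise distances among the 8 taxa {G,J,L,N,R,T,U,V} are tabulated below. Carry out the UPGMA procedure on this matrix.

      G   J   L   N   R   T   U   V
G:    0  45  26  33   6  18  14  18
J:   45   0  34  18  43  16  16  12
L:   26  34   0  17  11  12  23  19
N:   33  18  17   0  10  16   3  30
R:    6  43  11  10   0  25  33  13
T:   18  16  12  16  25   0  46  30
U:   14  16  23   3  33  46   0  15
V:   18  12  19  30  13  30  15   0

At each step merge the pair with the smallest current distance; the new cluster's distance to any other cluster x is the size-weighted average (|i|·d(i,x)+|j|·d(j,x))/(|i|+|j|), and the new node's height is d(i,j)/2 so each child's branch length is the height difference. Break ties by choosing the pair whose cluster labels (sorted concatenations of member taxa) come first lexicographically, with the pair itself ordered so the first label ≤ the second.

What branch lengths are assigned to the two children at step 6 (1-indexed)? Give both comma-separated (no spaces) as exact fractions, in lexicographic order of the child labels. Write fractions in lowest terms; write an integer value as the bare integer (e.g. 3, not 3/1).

7,4

iteration 1: select N,U (d=3); attach at lengths (3/2, 3/2); label the merged cluster NU
  updated: d(G,NU)=47/2, d(J,NU)=17, d(L,NU)=20, d(NU,R)=43/2, d(NU,T)=31, d(NU,V)=45/2
iteration 2: select G,R (d=6); attach at lengths (3, 3); label the merged cluster GR
  updated: d(GR,J)=44, d(GR,L)=37/2, d(GR,NU)=45/2, d(GR,T)=43/2, d(GR,V)=31/2
iteration 3: select J,V (d=12); attach at lengths (6, 6); label the merged cluster JV
  updated: d(GR,JV)=119/4, d(JV,L)=53/2, d(JV,NU)=79/4, d(JV,T)=23
iteration 4: select L,T (d=12); attach at lengths (6, 6); label the merged cluster LT
  updated: d(GR,LT)=20, d(JV,LT)=99/4, d(LT,NU)=51/2
iteration 5: select JV,NU (d=79/4); attach at lengths (31/8, 67/8); label the merged cluster JNUV
  updated: d(GR,JNUV)=209/8, d(JNUV,LT)=201/8
iteration 6: select GR,LT (d=20); attach at lengths (7, 4); label the merged cluster GLRT
  updated: d(GLRT,JNUV)=205/8
iteration 7: select GLRT,JNUV (d=205/8); attach at lengths (45/16, 47/16); label the merged cluster GJLNRTUV
final tree: (((G:3,R:3):7,(L:6,T:6):4):45/16,((J:6,V:6):31/8,(N:3/2,U:3/2):67/8):47/16)
total length: 62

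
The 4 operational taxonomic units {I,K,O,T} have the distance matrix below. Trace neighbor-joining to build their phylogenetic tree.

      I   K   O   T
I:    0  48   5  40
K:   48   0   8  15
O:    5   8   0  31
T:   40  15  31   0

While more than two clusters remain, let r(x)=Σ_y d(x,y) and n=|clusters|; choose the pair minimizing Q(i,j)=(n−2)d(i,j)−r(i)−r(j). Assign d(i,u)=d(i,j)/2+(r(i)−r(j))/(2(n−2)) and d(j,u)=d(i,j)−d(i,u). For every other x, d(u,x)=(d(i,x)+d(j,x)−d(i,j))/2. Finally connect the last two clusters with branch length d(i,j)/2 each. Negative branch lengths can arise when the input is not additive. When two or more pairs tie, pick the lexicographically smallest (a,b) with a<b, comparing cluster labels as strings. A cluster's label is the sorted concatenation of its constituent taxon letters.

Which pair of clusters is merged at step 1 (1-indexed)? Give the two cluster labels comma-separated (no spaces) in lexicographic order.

step 1: merge (I,O) at d=5, Q=-127; branch lengths I→59/4, O→-39/4; new cluster IO
  updated: d(IO,K)=51/2, d(IO,T)=33
step 2: merge (IO,K) at d=51/2, Q=-147/2; branch lengths IO→87/4, K→15/4; new cluster IKO
  updated: d(IKO,T)=45/4
step 3: merge (IKO,T) at d=45/4; branch lengths IKO→45/8, T→45/8; new cluster IKOT
final tree: (((I:59/4,O:-39/4):87/4,K:15/4):45/8,T:45/8)
total length: 167/4

I,O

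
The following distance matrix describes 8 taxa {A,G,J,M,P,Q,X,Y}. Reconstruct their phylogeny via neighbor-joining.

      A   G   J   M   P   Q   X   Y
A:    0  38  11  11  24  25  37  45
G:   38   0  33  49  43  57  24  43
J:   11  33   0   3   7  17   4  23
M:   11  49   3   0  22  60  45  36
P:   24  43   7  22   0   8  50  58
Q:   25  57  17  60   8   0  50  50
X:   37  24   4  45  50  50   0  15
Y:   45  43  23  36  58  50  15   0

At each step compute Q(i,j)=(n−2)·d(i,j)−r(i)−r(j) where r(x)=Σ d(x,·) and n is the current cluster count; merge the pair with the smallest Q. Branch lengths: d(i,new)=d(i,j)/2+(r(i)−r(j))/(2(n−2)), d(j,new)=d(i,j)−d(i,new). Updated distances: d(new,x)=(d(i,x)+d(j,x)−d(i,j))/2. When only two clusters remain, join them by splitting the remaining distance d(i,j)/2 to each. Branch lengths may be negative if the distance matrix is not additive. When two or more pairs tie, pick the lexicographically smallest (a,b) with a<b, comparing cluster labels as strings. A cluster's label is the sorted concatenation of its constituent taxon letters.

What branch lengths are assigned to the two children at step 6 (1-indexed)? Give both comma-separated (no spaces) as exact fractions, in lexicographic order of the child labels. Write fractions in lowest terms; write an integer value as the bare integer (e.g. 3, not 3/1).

1. join P+Q (d=8, Q=-431) ⇒ PQ; edges |P|=-7/12, |Q|=103/12
  updated: d(A,PQ)=41/2, d(G,PQ)=46, d(J,PQ)=8, d(M,PQ)=37, d(PQ,X)=46, d(PQ,Y)=50
2. join X+Y (d=15, Q=-308) ⇒ XY; edges |X|=17/5, |Y|=58/5
  updated: d(A,XY)=67/2, d(G,XY)=26, d(J,XY)=6, d(M,XY)=33, d(PQ,XY)=81/2
3. join G+XY (d=26, Q=-227) ⇒ GXY; edges |G|=157/8, |XY|=51/8
  updated: d(A,GXY)=91/4, d(GXY,J)=13/2, d(GXY,M)=28, d(GXY,PQ)=121/4
4. join A+M (d=11, Q=-445/4) ⇒ AM; edges |A|=77/24, |M|=187/24
  updated: d(AM,GXY)=159/8, d(AM,J)=3/2, d(AM,PQ)=93/4
5. join AM+GXY (d=159/8, Q=-123/2) ⇒ AGMXY; edges |AM|=111/16, |GXY|=207/16
  updated: d(AGMXY,J)=-95/16, d(AGMXY,PQ)=269/16
6. join AGMXY+J (d=-95/16, Q=-151/8) ⇒ AGJMXY; edges |AGMXY|=23/16, |J|=-59/8
  updated: d(AGJMXY,PQ)=123/8
7. join AGJMXY+PQ (d=123/8) ⇒ AGJMPQXY; edges |AGJMXY|=123/16, |PQ|=123/16
final tree: ((((A:77/24,M:187/24):111/16,(G:157/8,(X:17/5,Y:58/5):51/8):207/16):23/16,J:-59/8):123/16,(P:-7/12,Q:103/12):123/16)
total length: 1429/16

23/16,-59/8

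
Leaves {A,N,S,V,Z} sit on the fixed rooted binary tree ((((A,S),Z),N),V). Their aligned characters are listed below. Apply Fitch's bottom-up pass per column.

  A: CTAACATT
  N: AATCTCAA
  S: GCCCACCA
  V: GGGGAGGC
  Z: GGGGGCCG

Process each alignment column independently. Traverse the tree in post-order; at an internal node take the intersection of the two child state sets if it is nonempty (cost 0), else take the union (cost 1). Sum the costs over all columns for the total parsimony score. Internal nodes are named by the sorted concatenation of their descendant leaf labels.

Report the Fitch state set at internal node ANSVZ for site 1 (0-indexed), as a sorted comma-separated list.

G

site 0, node AS: A={C} ∪ S={G} → {C,G} (+1)
site 0, node ASZ: AS={C,G} ∩ Z={G} → {G} (+0)
site 0, node ANSZ: ASZ={G} ∪ N={A} → {A,G} (+1)
site 0, node ANSVZ: ANSZ={A,G} ∩ V={G} → {G} (+0)
site 1, node AS: A={T} ∪ S={C} → {C,T} (+1)
site 1, node ASZ: AS={C,T} ∪ Z={G} → {C,G,T} (+1)
site 1, node ANSZ: ASZ={C,G,T} ∪ N={A} → {A,C,G,T} (+1)
site 1, node ANSVZ: ANSZ={A,C,G,T} ∩ V={G} → {G} (+0)
site 2, node AS: A={A} ∪ S={C} → {A,C} (+1)
site 2, node ASZ: AS={A,C} ∪ Z={G} → {A,C,G} (+1)
site 2, node ANSZ: ASZ={A,C,G} ∪ N={T} → {A,C,G,T} (+1)
site 2, node ANSVZ: ANSZ={A,C,G,T} ∩ V={G} → {G} (+0)
site 3, node AS: A={A} ∪ S={C} → {A,C} (+1)
site 3, node ASZ: AS={A,C} ∪ Z={G} → {A,C,G} (+1)
site 3, node ANSZ: ASZ={A,C,G} ∩ N={C} → {C} (+0)
site 3, node ANSVZ: ANSZ={C} ∪ V={G} → {C,G} (+1)
site 4, node AS: A={C} ∪ S={A} → {A,C} (+1)
site 4, node ASZ: AS={A,C} ∪ Z={G} → {A,C,G} (+1)
site 4, node ANSZ: ASZ={A,C,G} ∪ N={T} → {A,C,G,T} (+1)
site 4, node ANSVZ: ANSZ={A,C,G,T} ∩ V={A} → {A} (+0)
site 5, node AS: A={A} ∪ S={C} → {A,C} (+1)
site 5, node ASZ: AS={A,C} ∩ Z={C} → {C} (+0)
site 5, node ANSZ: ASZ={C} ∩ N={C} → {C} (+0)
site 5, node ANSVZ: ANSZ={C} ∪ V={G} → {C,G} (+1)
site 6, node AS: A={T} ∪ S={C} → {C,T} (+1)
site 6, node ASZ: AS={C,T} ∩ Z={C} → {C} (+0)
site 6, node ANSZ: ASZ={C} ∪ N={A} → {A,C} (+1)
site 6, node ANSVZ: ANSZ={A,C} ∪ V={G} → {A,C,G} (+1)
site 7, node AS: A={T} ∪ S={A} → {A,T} (+1)
site 7, node ASZ: AS={A,T} ∪ Z={G} → {A,G,T} (+1)
site 7, node ANSZ: ASZ={A,G,T} ∩ N={A} → {A} (+0)
site 7, node ANSVZ: ANSZ={A} ∪ V={C} → {A,C} (+1)
per-site changes: [2, 3, 3, 3, 3, 2, 3, 3]; total = 22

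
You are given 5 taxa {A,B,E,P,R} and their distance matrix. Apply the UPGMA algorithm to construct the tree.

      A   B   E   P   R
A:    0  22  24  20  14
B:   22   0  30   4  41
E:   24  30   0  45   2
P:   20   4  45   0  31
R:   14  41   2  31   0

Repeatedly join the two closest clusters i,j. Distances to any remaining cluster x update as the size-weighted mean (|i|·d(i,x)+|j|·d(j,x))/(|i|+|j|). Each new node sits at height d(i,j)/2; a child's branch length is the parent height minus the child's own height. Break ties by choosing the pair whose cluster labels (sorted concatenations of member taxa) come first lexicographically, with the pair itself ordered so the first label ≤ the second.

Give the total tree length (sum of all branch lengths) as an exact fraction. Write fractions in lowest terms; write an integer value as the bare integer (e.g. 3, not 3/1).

1. join E+R (d=2) ⇒ ER; edges |E|=1, |R|=1
  updated: d(A,ER)=19, d(B,ER)=71/2, d(ER,P)=38
2. join B+P (d=4) ⇒ BP; edges |B|=2, |P|=2
  updated: d(A,BP)=21, d(BP,ER)=147/4
3. join A+ER (d=19) ⇒ AER; edges |A|=19/2, |ER|=17/2
  updated: d(AER,BP)=63/2
4. join AER+BP (d=63/2) ⇒ ABEPR; edges |AER|=25/4, |BP|=55/4
final tree: ((A:19/2,(E:1,R:1):17/2):25/4,(B:2,P:2):55/4)
total length: 44

44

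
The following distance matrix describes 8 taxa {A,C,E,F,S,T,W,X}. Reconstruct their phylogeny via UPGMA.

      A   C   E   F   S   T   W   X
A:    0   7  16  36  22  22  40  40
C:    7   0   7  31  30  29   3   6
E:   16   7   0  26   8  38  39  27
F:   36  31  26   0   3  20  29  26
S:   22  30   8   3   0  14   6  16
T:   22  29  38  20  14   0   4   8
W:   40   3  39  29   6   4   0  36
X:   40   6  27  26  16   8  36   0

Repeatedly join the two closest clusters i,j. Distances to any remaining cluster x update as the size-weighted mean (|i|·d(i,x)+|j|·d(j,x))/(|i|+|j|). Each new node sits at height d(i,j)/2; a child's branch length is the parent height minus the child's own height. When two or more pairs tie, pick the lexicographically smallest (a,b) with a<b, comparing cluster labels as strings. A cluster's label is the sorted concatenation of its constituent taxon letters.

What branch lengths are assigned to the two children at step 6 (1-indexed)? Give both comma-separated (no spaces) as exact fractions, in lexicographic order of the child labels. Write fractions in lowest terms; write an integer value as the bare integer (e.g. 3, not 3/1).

1. join C+W (d=3) ⇒ CW; edges |C|=3/2, |W|=3/2
  updated: d(A,CW)=47/2, d(CW,E)=23, d(CW,F)=30, d(CW,S)=18, d(CW,T)=33/2, d(CW,X)=21
2. join F+S (d=3) ⇒ FS; edges |F|=3/2, |S|=3/2
  updated: d(A,FS)=29, d(CW,FS)=24, d(E,FS)=17, d(FS,T)=17, d(FS,X)=21
3. join T+X (d=8) ⇒ TX; edges |T|=4, |X|=4
  updated: d(A,TX)=31, d(CW,TX)=75/4, d(E,TX)=65/2, d(FS,TX)=19
4. join A+E (d=16) ⇒ AE; edges |A|=8, |E|=8
  updated: d(AE,CW)=93/4, d(AE,FS)=23, d(AE,TX)=127/4
5. join CW+TX (d=75/4) ⇒ CTWX; edges |CW|=63/8, |TX|=43/8
  updated: d(AE,CTWX)=55/2, d(CTWX,FS)=43/2
6. join CTWX+FS (d=43/2) ⇒ CFSTWX; edges |CTWX|=11/8, |FS|=37/4
  updated: d(AE,CFSTWX)=26
7. join AE+CFSTWX (d=26) ⇒ ACEFSTWX; edges |AE|=5, |CFSTWX|=9/4
final tree: ((A:8,E:8):5,(((C:3/2,W:3/2):63/8,(T:4,X:4):43/8):11/8,(F:3/2,S:3/2):37/4):9/4)
total length: 489/8

11/8,37/4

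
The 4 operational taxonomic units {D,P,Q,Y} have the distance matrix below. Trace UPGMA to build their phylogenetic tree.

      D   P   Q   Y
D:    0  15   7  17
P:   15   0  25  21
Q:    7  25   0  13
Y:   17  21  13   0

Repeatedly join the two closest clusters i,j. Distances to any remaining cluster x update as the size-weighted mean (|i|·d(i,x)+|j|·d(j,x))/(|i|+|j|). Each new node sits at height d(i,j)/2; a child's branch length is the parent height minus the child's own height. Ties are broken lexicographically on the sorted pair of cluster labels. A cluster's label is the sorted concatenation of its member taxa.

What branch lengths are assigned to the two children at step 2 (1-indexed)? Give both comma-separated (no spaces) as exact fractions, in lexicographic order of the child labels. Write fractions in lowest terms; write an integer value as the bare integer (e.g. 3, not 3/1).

4,15/2

step 1: merge (D,Q) at d=7; branch lengths D→7/2, Q→7/2; new cluster DQ
  updated: d(DQ,P)=20, d(DQ,Y)=15
step 2: merge (DQ,Y) at d=15; branch lengths DQ→4, Y→15/2; new cluster DQY
  updated: d(DQY,P)=61/3
step 3: merge (DQY,P) at d=61/3; branch lengths DQY→8/3, P→61/6; new cluster DPQY
final tree: (((D:7/2,Q:7/2):4,Y:15/2):8/3,P:61/6)
total length: 94/3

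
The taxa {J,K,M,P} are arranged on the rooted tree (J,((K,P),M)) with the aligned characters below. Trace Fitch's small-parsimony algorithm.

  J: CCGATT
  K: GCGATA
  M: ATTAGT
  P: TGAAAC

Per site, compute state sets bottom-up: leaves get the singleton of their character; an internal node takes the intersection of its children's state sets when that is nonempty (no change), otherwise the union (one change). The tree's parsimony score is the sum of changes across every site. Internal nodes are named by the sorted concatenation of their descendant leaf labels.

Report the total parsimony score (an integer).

11

[col 0] KP: children K:{G}, P:{T} ∪→ {G,T}; cost 1
[col 0] KMP: children KP:{G,T}, M:{A} ∪→ {A,G,T}; cost 1
[col 0] JKMP: children J:{C}, KMP:{A,G,T} ∪→ {A,C,G,T}; cost 1
[col 1] KP: children K:{C}, P:{G} ∪→ {C,G}; cost 1
[col 1] KMP: children KP:{C,G}, M:{T} ∪→ {C,G,T}; cost 1
[col 1] JKMP: children J:{C}, KMP:{C,G,T} ∩→ {C}; cost 0
[col 2] KP: children K:{G}, P:{A} ∪→ {A,G}; cost 1
[col 2] KMP: children KP:{A,G}, M:{T} ∪→ {A,G,T}; cost 1
[col 2] JKMP: children J:{G}, KMP:{A,G,T} ∩→ {G}; cost 0
[col 3] KP: children K:{A}, P:{A} ∩→ {A}; cost 0
[col 3] KMP: children KP:{A}, M:{A} ∩→ {A}; cost 0
[col 3] JKMP: children J:{A}, KMP:{A} ∩→ {A}; cost 0
[col 4] KP: children K:{T}, P:{A} ∪→ {A,T}; cost 1
[col 4] KMP: children KP:{A,T}, M:{G} ∪→ {A,G,T}; cost 1
[col 4] JKMP: children J:{T}, KMP:{A,G,T} ∩→ {T}; cost 0
[col 5] KP: children K:{A}, P:{C} ∪→ {A,C}; cost 1
[col 5] KMP: children KP:{A,C}, M:{T} ∪→ {A,C,T}; cost 1
[col 5] JKMP: children J:{T}, KMP:{A,C,T} ∩→ {T}; cost 0
per-site changes: [3, 2, 2, 0, 2, 2]; total = 11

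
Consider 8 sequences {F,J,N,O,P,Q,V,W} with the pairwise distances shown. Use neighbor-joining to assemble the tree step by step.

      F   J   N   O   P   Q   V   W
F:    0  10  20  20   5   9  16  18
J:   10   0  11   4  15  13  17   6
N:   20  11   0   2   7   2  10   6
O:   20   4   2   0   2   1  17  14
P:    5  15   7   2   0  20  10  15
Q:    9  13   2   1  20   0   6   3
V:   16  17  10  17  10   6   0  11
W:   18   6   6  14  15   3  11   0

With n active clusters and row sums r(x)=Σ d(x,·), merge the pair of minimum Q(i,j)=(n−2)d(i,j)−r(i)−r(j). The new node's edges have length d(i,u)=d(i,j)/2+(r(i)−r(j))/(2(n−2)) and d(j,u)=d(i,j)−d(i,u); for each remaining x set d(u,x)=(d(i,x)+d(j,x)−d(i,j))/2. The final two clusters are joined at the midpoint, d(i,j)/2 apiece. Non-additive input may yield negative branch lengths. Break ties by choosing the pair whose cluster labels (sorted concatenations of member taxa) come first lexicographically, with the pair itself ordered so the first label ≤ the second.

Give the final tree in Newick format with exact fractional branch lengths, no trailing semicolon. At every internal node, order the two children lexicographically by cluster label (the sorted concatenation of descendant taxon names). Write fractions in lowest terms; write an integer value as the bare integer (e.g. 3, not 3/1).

((((((F:9/2,P:1/2):11/2,(J:69/20,O:11/20):7/4):21/8,N:3/2):1,V:13/2):1/2,Q:-9/16):57/32,W:57/32)

step 1: merge (F,P) at d=5, Q=-142; branch lengths F→9/2, P→1/2; new cluster FP
  updated: d(FP,J)=10, d(FP,N)=11, d(FP,O)=17/2, d(FP,Q)=12, d(FP,V)=21/2, d(FP,W)=14
step 2: merge (J,O) at d=4, Q=-175/2; branch lengths J→69/20, O→11/20; new cluster JO
  updated: d(FP,JO)=29/4, d(JO,N)=9/2, d(JO,Q)=5, d(JO,V)=15, d(JO,W)=8
step 3: merge (FP,JO) at d=29/4, Q=-131/2; branch lengths FP→11/2, JO→7/4; new cluster FJOP
  updated: d(FJOP,N)=33/8, d(FJOP,Q)=39/8, d(FJOP,V)=73/8, d(FJOP,W)=59/8
step 4: merge (FJOP,N) at d=33/8, Q=-141/4; branch lengths FJOP→21/8, N→3/2; new cluster FJNOP
  updated: d(FJNOP,Q)=11/8, d(FJNOP,V)=15/2, d(FJNOP,W)=37/8
step 5: merge (FJNOP,V) at d=15/2, Q=-23; branch lengths FJNOP→1, V→13/2; new cluster FJNOPV
  updated: d(FJNOPV,Q)=-1/16, d(FJNOPV,W)=65/16
step 6: merge (FJNOPV,Q) at d=-1/16, Q=-7; branch lengths FJNOPV→1/2, Q→-9/16; new cluster FJNOPQV
  updated: d(FJNOPQV,W)=57/16
step 7: merge (FJNOPQV,W) at d=57/16; branch lengths FJNOPQV→57/32, W→57/32; new cluster FJNOPQVW
final tree: ((((((F:9/2,P:1/2):11/2,(J:69/20,O:11/20):7/4):21/8,N:3/2):1,V:13/2):1/2,Q:-9/16):57/32,W:57/32)
total length: 251/8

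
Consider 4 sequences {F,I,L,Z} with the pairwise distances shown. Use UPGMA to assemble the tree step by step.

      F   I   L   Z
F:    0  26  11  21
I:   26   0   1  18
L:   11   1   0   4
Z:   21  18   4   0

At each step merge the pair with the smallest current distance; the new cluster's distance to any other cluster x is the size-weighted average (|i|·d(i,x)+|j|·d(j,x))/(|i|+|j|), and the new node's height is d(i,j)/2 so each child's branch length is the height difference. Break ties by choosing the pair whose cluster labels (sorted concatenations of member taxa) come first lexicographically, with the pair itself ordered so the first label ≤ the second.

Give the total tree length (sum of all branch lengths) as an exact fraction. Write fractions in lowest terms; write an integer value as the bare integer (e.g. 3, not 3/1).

76/3

iteration 1: select I,L (d=1); attach at lengths (1/2, 1/2); label the merged cluster IL
  updated: d(F,IL)=37/2, d(IL,Z)=11
iteration 2: select IL,Z (d=11); attach at lengths (5, 11/2); label the merged cluster ILZ
  updated: d(F,ILZ)=58/3
iteration 3: select F,ILZ (d=58/3); attach at lengths (29/3, 25/6); label the merged cluster FILZ
final tree: (F:29/3,((I:1/2,L:1/2):5,Z:11/2):25/6)
total length: 76/3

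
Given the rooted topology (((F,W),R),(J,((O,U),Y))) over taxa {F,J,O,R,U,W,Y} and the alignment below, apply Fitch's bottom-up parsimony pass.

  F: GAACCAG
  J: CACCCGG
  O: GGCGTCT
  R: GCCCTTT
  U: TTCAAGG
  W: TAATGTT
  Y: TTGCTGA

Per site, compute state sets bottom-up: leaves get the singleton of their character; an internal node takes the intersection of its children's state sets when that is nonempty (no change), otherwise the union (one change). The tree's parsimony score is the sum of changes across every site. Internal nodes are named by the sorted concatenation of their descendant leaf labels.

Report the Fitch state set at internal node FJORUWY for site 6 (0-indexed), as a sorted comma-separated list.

FW@0: {G} ∪ {T} = {G,T} (union, +1)
FRW@0: {G,T} ∩ {G} = {G} (intersection, +0)
OU@0: {G} ∪ {T} = {G,T} (union, +1)
OUY@0: {G,T} ∩ {T} = {T} (intersection, +0)
JOUY@0: {C} ∪ {T} = {C,T} (union, +1)
FJORUWY@0: {G} ∪ {C,T} = {C,G,T} (union, +1)
FW@1: {A} ∩ {A} = {A} (intersection, +0)
FRW@1: {A} ∪ {C} = {A,C} (union, +1)
OU@1: {G} ∪ {T} = {G,T} (union, +1)
OUY@1: {G,T} ∩ {T} = {T} (intersection, +0)
JOUY@1: {A} ∪ {T} = {A,T} (union, +1)
FJORUWY@1: {A,C} ∩ {A,T} = {A} (intersection, +0)
FW@2: {A} ∩ {A} = {A} (intersection, +0)
FRW@2: {A} ∪ {C} = {A,C} (union, +1)
OU@2: {C} ∩ {C} = {C} (intersection, +0)
OUY@2: {C} ∪ {G} = {C,G} (union, +1)
JOUY@2: {C} ∩ {C,G} = {C} (intersection, +0)
FJORUWY@2: {A,C} ∩ {C} = {C} (intersection, +0)
FW@3: {C} ∪ {T} = {C,T} (union, +1)
FRW@3: {C,T} ∩ {C} = {C} (intersection, +0)
OU@3: {G} ∪ {A} = {A,G} (union, +1)
OUY@3: {A,G} ∪ {C} = {A,C,G} (union, +1)
JOUY@3: {C} ∩ {A,C,G} = {C} (intersection, +0)
FJORUWY@3: {C} ∩ {C} = {C} (intersection, +0)
FW@4: {C} ∪ {G} = {C,G} (union, +1)
FRW@4: {C,G} ∪ {T} = {C,G,T} (union, +1)
OU@4: {T} ∪ {A} = {A,T} (union, +1)
OUY@4: {A,T} ∩ {T} = {T} (intersection, +0)
JOUY@4: {C} ∪ {T} = {C,T} (union, +1)
FJORUWY@4: {C,G,T} ∩ {C,T} = {C,T} (intersection, +0)
FW@5: {A} ∪ {T} = {A,T} (union, +1)
FRW@5: {A,T} ∩ {T} = {T} (intersection, +0)
OU@5: {C} ∪ {G} = {C,G} (union, +1)
OUY@5: {C,G} ∩ {G} = {G} (intersection, +0)
JOUY@5: {G} ∩ {G} = {G} (intersection, +0)
FJORUWY@5: {T} ∪ {G} = {G,T} (union, +1)
FW@6: {G} ∪ {T} = {G,T} (union, +1)
FRW@6: {G,T} ∩ {T} = {T} (intersection, +0)
OU@6: {T} ∪ {G} = {G,T} (union, +1)
OUY@6: {G,T} ∪ {A} = {A,G,T} (union, +1)
JOUY@6: {G} ∩ {A,G,T} = {G} (intersection, +0)
FJORUWY@6: {T} ∪ {G} = {G,T} (union, +1)
per-site changes: [4, 3, 2, 3, 4, 3, 4]; total = 23

G,T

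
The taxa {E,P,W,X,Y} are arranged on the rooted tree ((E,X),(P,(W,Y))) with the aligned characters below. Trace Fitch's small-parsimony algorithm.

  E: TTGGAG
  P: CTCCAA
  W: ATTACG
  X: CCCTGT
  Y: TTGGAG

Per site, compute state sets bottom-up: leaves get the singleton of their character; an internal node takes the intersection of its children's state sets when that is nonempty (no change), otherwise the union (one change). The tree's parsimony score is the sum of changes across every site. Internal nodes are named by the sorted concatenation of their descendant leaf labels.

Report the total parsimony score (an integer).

site 0, node EX: E={T} ∪ X={C} → {C,T} (+1)
site 0, node WY: W={A} ∪ Y={T} → {A,T} (+1)
site 0, node PWY: P={C} ∪ WY={A,T} → {A,C,T} (+1)
site 0, node EPWXY: EX={C,T} ∩ PWY={A,C,T} → {C,T} (+0)
site 1, node EX: E={T} ∪ X={C} → {C,T} (+1)
site 1, node WY: W={T} ∩ Y={T} → {T} (+0)
site 1, node PWY: P={T} ∩ WY={T} → {T} (+0)
site 1, node EPWXY: EX={C,T} ∩ PWY={T} → {T} (+0)
site 2, node EX: E={G} ∪ X={C} → {C,G} (+1)
site 2, node WY: W={T} ∪ Y={G} → {G,T} (+1)
site 2, node PWY: P={C} ∪ WY={G,T} → {C,G,T} (+1)
site 2, node EPWXY: EX={C,G} ∩ PWY={C,G,T} → {C,G} (+0)
site 3, node EX: E={G} ∪ X={T} → {G,T} (+1)
site 3, node WY: W={A} ∪ Y={G} → {A,G} (+1)
site 3, node PWY: P={C} ∪ WY={A,G} → {A,C,G} (+1)
site 3, node EPWXY: EX={G,T} ∩ PWY={A,C,G} → {G} (+0)
site 4, node EX: E={A} ∪ X={G} → {A,G} (+1)
site 4, node WY: W={C} ∪ Y={A} → {A,C} (+1)
site 4, node PWY: P={A} ∩ WY={A,C} → {A} (+0)
site 4, node EPWXY: EX={A,G} ∩ PWY={A} → {A} (+0)
site 5, node EX: E={G} ∪ X={T} → {G,T} (+1)
site 5, node WY: W={G} ∩ Y={G} → {G} (+0)
site 5, node PWY: P={A} ∪ WY={G} → {A,G} (+1)
site 5, node EPWXY: EX={G,T} ∩ PWY={A,G} → {G} (+0)
per-site changes: [3, 1, 3, 3, 2, 2]; total = 14

14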